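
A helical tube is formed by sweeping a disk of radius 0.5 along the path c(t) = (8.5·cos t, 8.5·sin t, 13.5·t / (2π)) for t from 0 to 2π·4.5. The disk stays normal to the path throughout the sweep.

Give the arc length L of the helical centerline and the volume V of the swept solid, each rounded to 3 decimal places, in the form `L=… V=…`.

L=247.891 V=194.693

2πR = 2π·8.5 = 53.407075
per-turn = √(53.407075² + 13.5²) = √(2852.3157 + 182.25) = √3034.5657 = 55.086892
L = 4.5 × 55.086892 = 247.891014
V = π·0.5² × L = 0.785398 × 247.891014 = 194.693147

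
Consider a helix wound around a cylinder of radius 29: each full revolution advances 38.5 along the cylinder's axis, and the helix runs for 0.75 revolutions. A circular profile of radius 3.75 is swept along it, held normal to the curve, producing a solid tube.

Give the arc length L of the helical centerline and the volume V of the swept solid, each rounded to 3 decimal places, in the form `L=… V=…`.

L=139.676 V=6170.719

2πR = 2π·29 = 182.212374
per-turn = √(182.212374² + 38.5²) = √(33201.3492 + 1482.25) = √34683.5992 = 186.235333
L = 0.75 × 186.235333 = 139.676500
V = π·3.75² × L = 44.178647 × 139.676500 = 6170.718729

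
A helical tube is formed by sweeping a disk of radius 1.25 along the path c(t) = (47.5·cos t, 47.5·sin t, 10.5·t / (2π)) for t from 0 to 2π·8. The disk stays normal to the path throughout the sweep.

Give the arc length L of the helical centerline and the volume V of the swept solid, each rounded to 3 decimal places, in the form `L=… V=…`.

2πR = 2π·47.5 = 298.451302
per-turn = √(298.451302² + 10.5²) = √(89073.1797 + 110.25) = √89183.4297 = 298.635948
L = 8 × 298.635948 = 2389.087588
V = π·1.25² × L = 4.908739 × 2389.087588 = 11727.406273

L=2389.088 V=11727.406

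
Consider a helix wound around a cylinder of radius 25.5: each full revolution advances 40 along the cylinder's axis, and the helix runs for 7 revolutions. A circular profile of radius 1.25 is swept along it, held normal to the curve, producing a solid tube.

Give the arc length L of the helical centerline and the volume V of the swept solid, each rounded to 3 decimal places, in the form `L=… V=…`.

2πR = 2π·25.5 = 160.221225
per-turn = √(160.221225² + 40²) = √(25670.8410 + 1600) = √27270.8410 = 165.138854
L = 7 × 165.138854 = 1155.971977
V = π·1.25² × L = 4.908739 × 1155.971977 = 5674.364172

L=1155.972 V=5674.364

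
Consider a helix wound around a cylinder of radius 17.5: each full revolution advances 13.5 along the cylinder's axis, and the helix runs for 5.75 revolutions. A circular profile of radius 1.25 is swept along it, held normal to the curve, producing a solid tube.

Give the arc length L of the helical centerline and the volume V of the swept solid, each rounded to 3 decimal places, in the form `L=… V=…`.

2πR = 2π·17.5 = 109.955743
per-turn = √(109.955743² + 13.5²) = √(12090.2654 + 182.25) = √12272.5154 = 110.781386
L = 5.75 × 110.781386 = 636.992967
V = π·1.25² × L = 4.908739 × 636.992967 = 3126.831915

L=636.993 V=3126.832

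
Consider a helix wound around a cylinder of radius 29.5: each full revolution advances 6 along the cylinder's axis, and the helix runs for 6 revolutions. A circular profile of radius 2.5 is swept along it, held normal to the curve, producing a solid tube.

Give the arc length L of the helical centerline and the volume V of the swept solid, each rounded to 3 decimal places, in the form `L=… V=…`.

2πR = 2π·29.5 = 185.353967
per-turn = √(185.353967² + 6²) = √(34356.0929 + 36) = √34392.0929 = 185.451053
L = 6 × 185.451053 = 1112.706316
V = π·2.5² × L = 19.634954 × 1112.706316 = 21847.937420

L=1112.706 V=21847.937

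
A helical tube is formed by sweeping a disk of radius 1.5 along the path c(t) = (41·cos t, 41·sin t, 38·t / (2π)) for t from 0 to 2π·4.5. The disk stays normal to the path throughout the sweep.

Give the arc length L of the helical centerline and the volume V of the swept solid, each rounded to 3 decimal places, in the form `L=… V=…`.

2πR = 2π·41 = 257.610598
per-turn = √(257.610598² + 38²) = √(66363.2200 + 1444) = √67807.2200 = 260.398195
L = 4.5 × 260.398195 = 1171.791878
V = π·1.5² × L = 7.068583 × 1171.791878 = 8282.908698

L=1171.792 V=8282.909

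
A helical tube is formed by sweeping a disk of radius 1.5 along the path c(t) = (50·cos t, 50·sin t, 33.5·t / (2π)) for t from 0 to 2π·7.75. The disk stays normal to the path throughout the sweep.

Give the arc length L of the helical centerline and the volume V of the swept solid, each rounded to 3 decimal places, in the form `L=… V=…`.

L=2448.538 V=17307.692

2πR = 2π·50 = 314.159265
per-turn = √(314.159265² + 33.5²) = √(98696.0440 + 1122.25) = √99818.2940 = 315.940333
L = 7.75 × 315.940333 = 2448.537581
V = π·1.5² × L = 7.068583 × 2448.537581 = 17307.692270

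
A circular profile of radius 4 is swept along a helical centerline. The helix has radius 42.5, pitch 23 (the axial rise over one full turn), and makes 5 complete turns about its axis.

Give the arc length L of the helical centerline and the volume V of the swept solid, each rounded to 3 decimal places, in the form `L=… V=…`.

L=1340.120 V=67361.791

2πR = 2π·42.5 = 267.035376
per-turn = √(267.035376² + 23²) = √(71307.8918 + 529) = √71836.8918 = 268.024051
L = 5 × 268.024051 = 1340.120254
V = π·4² × L = 50.265482 × 1340.120254 = 67361.791114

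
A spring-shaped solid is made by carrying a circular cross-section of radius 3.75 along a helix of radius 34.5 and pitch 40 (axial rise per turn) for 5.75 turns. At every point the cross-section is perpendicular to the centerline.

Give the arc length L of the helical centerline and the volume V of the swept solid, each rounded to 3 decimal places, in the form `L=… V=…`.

L=1267.470 V=55995.105

2πR = 2π·34.5 = 216.769893
per-turn = √(216.769893² + 40²) = √(46989.1866 + 1600) = √48589.1866 = 220.429550
L = 5.75 × 220.429550 = 1267.469913
V = π·3.75² × L = 44.178647 × 1267.469913 = 55995.105479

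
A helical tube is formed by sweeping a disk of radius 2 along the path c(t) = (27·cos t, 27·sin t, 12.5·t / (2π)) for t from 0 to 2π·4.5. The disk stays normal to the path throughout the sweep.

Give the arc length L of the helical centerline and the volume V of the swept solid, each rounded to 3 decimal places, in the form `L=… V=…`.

2πR = 2π·27 = 169.646003
per-turn = √(169.646003² + 12.5²) = √(28779.7664 + 156.25) = √28936.0164 = 170.105898
L = 4.5 × 170.105898 = 765.476540
V = π·2² × L = 12.566371 × 765.476540 = 9619.261894

L=765.477 V=9619.262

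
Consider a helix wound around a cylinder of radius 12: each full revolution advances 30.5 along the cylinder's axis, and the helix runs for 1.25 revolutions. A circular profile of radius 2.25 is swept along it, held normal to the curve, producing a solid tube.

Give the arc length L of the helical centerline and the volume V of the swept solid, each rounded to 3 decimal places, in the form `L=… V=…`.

2πR = 2π·12 = 75.398224
per-turn = √(75.398224² + 30.5²) = √(5684.8921 + 930.25) = √6615.1421 = 81.333524
L = 1.25 × 81.333524 = 101.666905
V = π·2.25² × L = 15.904313 × 101.666905 = 1616.942260

L=101.667 V=1616.942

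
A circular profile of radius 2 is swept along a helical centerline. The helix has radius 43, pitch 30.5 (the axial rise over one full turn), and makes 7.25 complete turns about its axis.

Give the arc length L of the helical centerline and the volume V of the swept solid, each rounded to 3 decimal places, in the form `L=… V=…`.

2πR = 2π·43 = 270.176968
per-turn = √(270.176968² + 30.5²) = √(72995.5942 + 930.25) = √73925.8442 = 271.893075
L = 7.25 × 271.893075 = 1971.224793
V = π·2² × L = 12.566371 × 1971.224793 = 24771.141309

L=1971.225 V=24771.141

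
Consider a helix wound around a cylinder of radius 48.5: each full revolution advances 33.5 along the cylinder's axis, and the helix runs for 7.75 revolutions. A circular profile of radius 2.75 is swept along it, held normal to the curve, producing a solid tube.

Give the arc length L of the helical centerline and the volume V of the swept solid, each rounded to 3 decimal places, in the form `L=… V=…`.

L=2375.920 V=56447.805

2πR = 2π·48.5 = 304.734487
per-turn = √(304.734487² + 33.5²) = √(92863.1078 + 1122.25) = √93985.3578 = 306.570315
L = 7.75 × 306.570315 = 2375.919938
V = π·2.75² × L = 23.758294 × 2375.919938 = 56447.805468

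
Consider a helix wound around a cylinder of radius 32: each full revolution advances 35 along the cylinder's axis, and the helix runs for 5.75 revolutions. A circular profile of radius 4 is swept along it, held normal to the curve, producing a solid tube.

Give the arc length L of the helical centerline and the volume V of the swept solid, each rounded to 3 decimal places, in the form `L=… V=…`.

2πR = 2π·32 = 201.061930
per-turn = √(201.061930² + 35²) = √(40425.8996 + 1225) = √41650.8996 = 204.085520
L = 5.75 × 204.085520 = 1173.491742
V = π·4² × L = 50.265482 × 1173.491742 = 58986.128579

L=1173.492 V=58986.129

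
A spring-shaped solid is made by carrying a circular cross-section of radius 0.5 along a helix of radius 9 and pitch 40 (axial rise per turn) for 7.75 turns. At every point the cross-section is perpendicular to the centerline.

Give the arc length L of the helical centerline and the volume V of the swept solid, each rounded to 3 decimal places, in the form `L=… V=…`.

L=536.810 V=421.610

2πR = 2π·9 = 56.548668
per-turn = √(56.548668² + 40²) = √(3197.7518 + 1600) = √4797.7518 = 69.265806
L = 7.75 × 69.265806 = 536.809993
V = π·0.5² × L = 0.785398 × 536.809993 = 421.609583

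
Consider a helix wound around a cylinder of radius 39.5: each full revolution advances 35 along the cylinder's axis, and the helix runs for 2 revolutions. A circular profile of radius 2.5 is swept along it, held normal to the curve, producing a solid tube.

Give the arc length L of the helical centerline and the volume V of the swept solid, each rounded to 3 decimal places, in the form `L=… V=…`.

L=501.283 V=9842.672

2πR = 2π·39.5 = 248.185820
per-turn = √(248.185820² + 35²) = √(61596.2011 + 1225) = √62821.2011 = 250.641579
L = 2 × 250.641579 = 501.283158
V = π·2.5² × L = 19.634954 × 501.283158 = 9842.671786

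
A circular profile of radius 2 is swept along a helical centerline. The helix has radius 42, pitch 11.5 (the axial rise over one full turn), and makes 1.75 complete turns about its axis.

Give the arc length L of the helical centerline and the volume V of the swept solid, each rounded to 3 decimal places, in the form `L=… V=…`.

L=462.252 V=5808.835

2πR = 2π·42 = 263.893783
per-turn = √(263.893783² + 11.5²) = √(69639.9287 + 132.25) = √69772.1787 = 264.144238
L = 1.75 × 264.144238 = 462.252417
V = π·2² × L = 12.566371 × 462.252417 = 5808.835191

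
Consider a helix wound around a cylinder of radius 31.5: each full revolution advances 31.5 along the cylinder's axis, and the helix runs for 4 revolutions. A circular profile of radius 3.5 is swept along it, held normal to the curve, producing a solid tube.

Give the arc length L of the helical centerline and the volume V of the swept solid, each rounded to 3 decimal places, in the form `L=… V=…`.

2πR = 2π·31.5 = 197.920337
per-turn = √(197.920337² + 31.5²) = √(39172.4599 + 992.25) = √40164.7099 = 200.411352
L = 4 × 200.411352 = 801.645407
V = π·3.5² × L = 38.484510 × 801.645407 = 30850.930671

L=801.645 V=30850.931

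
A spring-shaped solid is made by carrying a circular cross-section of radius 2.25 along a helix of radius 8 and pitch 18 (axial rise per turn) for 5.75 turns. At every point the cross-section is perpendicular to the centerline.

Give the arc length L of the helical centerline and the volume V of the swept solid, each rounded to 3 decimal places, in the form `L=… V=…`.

2πR = 2π·8 = 50.265482
per-turn = √(50.265482² + 18²) = √(2526.6187 + 324) = √2850.6187 = 53.391186
L = 5.75 × 53.391186 = 306.999319
V = π·2.25² × L = 15.904313 × 306.999319 = 4882.613196

L=306.999 V=4882.613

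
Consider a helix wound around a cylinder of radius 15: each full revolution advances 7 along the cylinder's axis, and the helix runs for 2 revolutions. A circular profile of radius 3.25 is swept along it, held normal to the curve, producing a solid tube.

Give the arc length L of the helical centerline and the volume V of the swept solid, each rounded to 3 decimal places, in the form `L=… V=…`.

L=189.015 V=6272.090

2πR = 2π·15 = 94.247780
per-turn = √(94.247780² + 7²) = √(8882.6440 + 49) = √8931.6440 = 94.507375
L = 2 × 94.507375 = 189.014750
V = π·3.25² × L = 33.183072 × 189.014750 = 6272.090146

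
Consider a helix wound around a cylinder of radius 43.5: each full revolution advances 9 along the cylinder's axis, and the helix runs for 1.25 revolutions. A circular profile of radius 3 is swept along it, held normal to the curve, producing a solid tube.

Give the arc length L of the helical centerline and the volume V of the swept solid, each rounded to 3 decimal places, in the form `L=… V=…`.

L=341.833 V=9665.111

2πR = 2π·43.5 = 273.318561
per-turn = √(273.318561² + 9²) = √(74703.0357 + 81) = √74784.0357 = 273.466699
L = 1.25 × 273.466699 = 341.833374
V = π·3² × L = 28.274334 × 341.833374 = 9665.110958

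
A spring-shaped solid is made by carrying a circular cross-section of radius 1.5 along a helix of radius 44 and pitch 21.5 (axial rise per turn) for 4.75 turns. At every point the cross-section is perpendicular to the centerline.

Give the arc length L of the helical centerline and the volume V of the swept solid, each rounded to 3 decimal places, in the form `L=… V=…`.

L=1317.151 V=9310.390

2πR = 2π·44 = 276.460154
per-turn = √(276.460154² + 21.5²) = √(76430.2165 + 462.25) = √76892.4665 = 277.294909
L = 4.75 × 277.294909 = 1317.150817
V = π·1.5² × L = 7.068583 × 1317.150817 = 9310.390494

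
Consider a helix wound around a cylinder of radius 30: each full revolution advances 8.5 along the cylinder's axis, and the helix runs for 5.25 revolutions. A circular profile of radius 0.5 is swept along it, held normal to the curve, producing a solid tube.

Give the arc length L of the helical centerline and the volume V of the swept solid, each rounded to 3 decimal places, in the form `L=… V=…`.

L=990.607 V=778.021

2πR = 2π·30 = 188.495559
per-turn = √(188.495559² + 8.5²) = √(35530.5758 + 72.25) = √35602.8258 = 188.687111
L = 5.25 × 188.687111 = 990.607333
V = π·0.5² × L = 0.785398 × 990.607333 = 778.021180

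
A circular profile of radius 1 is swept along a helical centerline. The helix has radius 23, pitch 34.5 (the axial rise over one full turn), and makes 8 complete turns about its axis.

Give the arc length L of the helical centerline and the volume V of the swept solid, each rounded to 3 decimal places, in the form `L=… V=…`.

L=1188.595 V=3734.080

2πR = 2π·23 = 144.513262
per-turn = √(144.513262² + 34.5²) = √(20884.0829 + 1190.25) = √22074.3329 = 148.574335
L = 8 × 148.574335 = 1188.594677
V = π·1² × L = 3.141593 × 1188.594677 = 3734.080306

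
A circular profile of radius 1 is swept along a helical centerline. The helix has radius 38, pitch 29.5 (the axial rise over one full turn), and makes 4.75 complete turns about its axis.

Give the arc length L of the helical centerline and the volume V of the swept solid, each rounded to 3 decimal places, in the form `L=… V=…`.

L=1142.739 V=3590.019

2πR = 2π·38 = 238.761042
per-turn = √(238.761042² + 29.5²) = √(57006.8350 + 870.25) = √57877.0850 = 240.576568
L = 4.75 × 240.576568 = 1142.738698
V = π·1² × L = 3.141593 × 1142.738698 = 3590.019497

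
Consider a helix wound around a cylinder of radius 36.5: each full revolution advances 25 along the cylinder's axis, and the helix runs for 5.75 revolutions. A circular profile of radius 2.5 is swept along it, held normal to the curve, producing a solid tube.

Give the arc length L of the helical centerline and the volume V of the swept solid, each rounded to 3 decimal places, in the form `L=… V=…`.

2πR = 2π·36.5 = 229.336264
per-turn = √(229.336264² + 25²) = √(52595.1219 + 625) = √53220.1219 = 230.694867
L = 5.75 × 230.694867 = 1326.495488
V = π·2.5² × L = 19.634954 × 1326.495488 = 26045.677994

L=1326.495 V=26045.678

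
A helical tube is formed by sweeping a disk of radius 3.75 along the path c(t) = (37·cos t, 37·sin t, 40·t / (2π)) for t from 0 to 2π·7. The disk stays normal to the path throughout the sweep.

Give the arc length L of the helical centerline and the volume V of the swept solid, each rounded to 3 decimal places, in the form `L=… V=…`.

L=1651.258 V=72950.327

2πR = 2π·37 = 232.477856
per-turn = √(232.477856² + 40²) = √(54045.9537 + 1600) = √55645.9537 = 235.893946
L = 7 × 235.893946 = 1651.257621
V = π·3.75² × L = 44.178647 × 1651.257621 = 72950.327040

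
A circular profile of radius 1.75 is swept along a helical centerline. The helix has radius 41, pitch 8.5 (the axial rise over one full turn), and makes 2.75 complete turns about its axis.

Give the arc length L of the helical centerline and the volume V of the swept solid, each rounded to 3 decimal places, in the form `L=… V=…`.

2πR = 2π·41 = 257.610598
per-turn = √(257.610598² + 8.5²) = √(66363.2200 + 72.25) = √66435.4700 = 257.750790
L = 2.75 × 257.750790 = 708.814674
V = π·1.75² × L = 9.621128 × 708.814674 = 6819.596352

L=708.815 V=6819.596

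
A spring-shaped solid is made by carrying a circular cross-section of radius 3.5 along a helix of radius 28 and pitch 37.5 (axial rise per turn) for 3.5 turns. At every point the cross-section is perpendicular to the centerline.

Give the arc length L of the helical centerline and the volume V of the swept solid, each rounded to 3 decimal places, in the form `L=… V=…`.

2πR = 2π·28 = 175.929189
per-turn = √(175.929189² + 37.5²) = √(30951.0794 + 1406.25) = √32357.3294 = 179.881432
L = 3.5 × 179.881432 = 629.585010
V = π·3.5² × L = 38.484510 × 629.585010 = 24229.270628

L=629.585 V=24229.271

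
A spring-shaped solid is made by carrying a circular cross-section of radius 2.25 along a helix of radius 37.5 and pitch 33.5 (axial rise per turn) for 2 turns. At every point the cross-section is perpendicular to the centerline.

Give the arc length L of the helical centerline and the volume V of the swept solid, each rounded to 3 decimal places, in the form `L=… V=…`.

L=475.978 V=7570.104

2πR = 2π·37.5 = 235.619449
per-turn = √(235.619449² + 33.5²) = √(55516.5248 + 1122.25) = √56638.7748 = 237.989022
L = 2 × 237.989022 = 475.978045
V = π·2.25² × L = 15.904313 × 475.978045 = 7570.103713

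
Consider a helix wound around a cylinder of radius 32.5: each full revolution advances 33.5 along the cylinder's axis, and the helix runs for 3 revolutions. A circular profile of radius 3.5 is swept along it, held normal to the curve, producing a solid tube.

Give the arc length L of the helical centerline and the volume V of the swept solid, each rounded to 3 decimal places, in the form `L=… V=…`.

L=620.799 V=23891.163

2πR = 2π·32.5 = 204.203522
per-turn = √(204.203522² + 33.5²) = √(41699.0786 + 1122.25) = √42821.3286 = 206.933150
L = 3 × 206.933150 = 620.799450
V = π·3.5² × L = 38.484510 × 620.799450 = 23891.162653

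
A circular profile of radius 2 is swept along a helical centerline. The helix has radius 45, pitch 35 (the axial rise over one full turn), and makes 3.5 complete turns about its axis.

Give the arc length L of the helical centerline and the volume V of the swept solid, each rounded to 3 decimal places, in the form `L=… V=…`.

L=997.155 V=12530.617

2πR = 2π·45 = 282.743339
per-turn = √(282.743339² + 35²) = √(79943.7956 + 1225) = √81168.7956 = 284.901379
L = 3.5 × 284.901379 = 997.154826
V = π·2² × L = 12.566371 × 997.154826 = 12530.617101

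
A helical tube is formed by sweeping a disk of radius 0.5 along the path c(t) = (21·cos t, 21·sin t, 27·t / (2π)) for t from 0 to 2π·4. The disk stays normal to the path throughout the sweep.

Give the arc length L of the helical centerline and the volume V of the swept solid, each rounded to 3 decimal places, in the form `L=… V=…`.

L=538.724 V=423.113

2πR = 2π·21 = 131.946891
per-turn = √(131.946891² + 27²) = √(17409.9822 + 729) = √18138.9822 = 134.681039
L = 4 × 134.681039 = 538.724154
V = π·0.5² × L = 0.785398 × 538.724154 = 423.112962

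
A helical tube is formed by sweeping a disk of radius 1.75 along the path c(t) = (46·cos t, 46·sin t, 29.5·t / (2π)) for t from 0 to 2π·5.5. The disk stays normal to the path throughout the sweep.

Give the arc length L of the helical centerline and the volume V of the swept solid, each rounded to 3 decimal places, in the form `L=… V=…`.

2πR = 2π·46 = 289.026524
per-turn = √(289.026524² + 29.5²) = √(83536.3317 + 870.25) = √84406.5817 = 290.528108
L = 5.5 × 290.528108 = 1597.904595
V = π·1.75² × L = 9.621128 × 1597.904595 = 15373.643845

L=1597.905 V=15373.644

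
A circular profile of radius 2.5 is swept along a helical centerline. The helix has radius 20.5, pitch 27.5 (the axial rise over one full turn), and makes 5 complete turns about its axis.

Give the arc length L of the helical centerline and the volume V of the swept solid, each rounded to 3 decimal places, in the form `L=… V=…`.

2πR = 2π·20.5 = 128.805299
per-turn = √(128.805299² + 27.5²) = √(16590.8050 + 756.25) = √17347.0550 = 131.708219
L = 5 × 131.708219 = 658.541096
V = π·2.5² × L = 19.634954 × 658.541096 = 12930.424181

L=658.541 V=12930.424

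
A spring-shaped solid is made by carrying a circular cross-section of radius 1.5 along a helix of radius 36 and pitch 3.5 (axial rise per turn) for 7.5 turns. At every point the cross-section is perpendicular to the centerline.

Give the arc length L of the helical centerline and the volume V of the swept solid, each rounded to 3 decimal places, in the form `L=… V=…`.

2πR = 2π·36 = 226.194671
per-turn = √(226.194671² + 3.5²) = √(51164.0292 + 12.25) = √51176.2792 = 226.221748
L = 7.5 × 226.221748 = 1696.663109
V = π·1.5² × L = 7.068583 × 1696.663109 = 11993.004808

L=1696.663 V=11993.005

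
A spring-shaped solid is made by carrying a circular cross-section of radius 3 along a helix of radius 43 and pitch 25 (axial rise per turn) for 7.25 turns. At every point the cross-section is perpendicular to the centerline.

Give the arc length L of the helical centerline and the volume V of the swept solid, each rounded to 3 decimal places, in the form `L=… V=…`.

2πR = 2π·43 = 270.176968
per-turn = √(270.176968² + 25²) = √(72995.5942 + 625) = √73620.5942 = 271.331152
L = 7.25 × 271.331152 = 1967.150853
V = π·3² × L = 28.274334 × 1967.150853 = 55619.880026

L=1967.151 V=55619.880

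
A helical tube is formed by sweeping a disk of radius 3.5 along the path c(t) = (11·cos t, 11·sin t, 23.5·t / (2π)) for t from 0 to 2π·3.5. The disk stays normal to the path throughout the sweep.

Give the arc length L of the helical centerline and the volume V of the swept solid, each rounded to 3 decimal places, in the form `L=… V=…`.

2πR = 2π·11 = 69.115038
per-turn = √(69.115038² + 23.5²) = √(4776.8885 + 552.25) = √5329.1385 = 73.000949
L = 3.5 × 73.000949 = 255.503321
V = π·3.5² × L = 38.484510 × 255.503321 = 9832.920110

L=255.503 V=9832.920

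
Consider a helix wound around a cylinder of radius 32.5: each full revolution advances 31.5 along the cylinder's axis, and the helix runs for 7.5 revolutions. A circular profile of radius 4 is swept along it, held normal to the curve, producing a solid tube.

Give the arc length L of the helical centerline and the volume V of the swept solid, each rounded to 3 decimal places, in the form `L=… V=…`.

L=1549.641 V=77893.453

2πR = 2π·32.5 = 204.203522
per-turn = √(204.203522² + 31.5²) = √(41699.0786 + 992.25) = √42691.3286 = 206.618800
L = 7.5 × 206.618800 = 1549.641001
V = π·4² × L = 50.265482 × 1549.641001 = 77893.452575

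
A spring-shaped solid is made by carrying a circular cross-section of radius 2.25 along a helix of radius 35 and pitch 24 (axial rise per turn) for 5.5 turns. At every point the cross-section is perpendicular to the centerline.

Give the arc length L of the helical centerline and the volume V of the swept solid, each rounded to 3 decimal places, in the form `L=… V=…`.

2πR = 2π·35 = 219.911486
per-turn = √(219.911486² + 24²) = √(48361.0616 + 576) = √48937.0616 = 221.217227
L = 5.5 × 221.217227 = 1216.694749
V = π·2.25² × L = 15.904313 × 1216.694749 = 19350.693882

L=1216.695 V=19350.694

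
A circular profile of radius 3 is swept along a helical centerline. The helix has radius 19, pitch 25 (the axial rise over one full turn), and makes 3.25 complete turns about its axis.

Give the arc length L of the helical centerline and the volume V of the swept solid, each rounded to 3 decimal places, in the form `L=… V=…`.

L=396.403 V=11208.027

2πR = 2π·19 = 119.380521
per-turn = √(119.380521² + 25²) = √(14251.7088 + 625) = √14876.7088 = 121.970114
L = 3.25 × 121.970114 = 396.402871
V = π·3² × L = 28.274334 × 396.402871 = 11208.027130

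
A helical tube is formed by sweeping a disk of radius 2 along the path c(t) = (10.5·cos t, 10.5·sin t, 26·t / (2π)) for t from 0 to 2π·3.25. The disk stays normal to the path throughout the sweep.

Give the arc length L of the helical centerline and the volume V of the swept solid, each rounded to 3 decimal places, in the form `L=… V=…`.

2πR = 2π·10.5 = 65.973446
per-turn = √(65.973446² + 26²) = √(4352.4955 + 676) = √5028.4955 = 70.911886
L = 3.25 × 70.911886 = 230.463629
V = π·2² × L = 12.566371 × 230.463629 = 2896.091371

L=230.464 V=2896.091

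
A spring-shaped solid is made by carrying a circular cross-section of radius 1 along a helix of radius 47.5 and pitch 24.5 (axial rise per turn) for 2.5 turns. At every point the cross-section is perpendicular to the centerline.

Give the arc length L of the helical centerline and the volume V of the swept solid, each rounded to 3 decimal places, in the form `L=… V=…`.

2πR = 2π·47.5 = 298.451302
per-turn = √(298.451302² + 24.5²) = √(89073.1797 + 600.25) = √89673.4297 = 299.455222
L = 2.5 × 299.455222 = 748.638054
V = π·1² × L = 3.141593 × 748.638054 = 2351.915810

L=748.638 V=2351.916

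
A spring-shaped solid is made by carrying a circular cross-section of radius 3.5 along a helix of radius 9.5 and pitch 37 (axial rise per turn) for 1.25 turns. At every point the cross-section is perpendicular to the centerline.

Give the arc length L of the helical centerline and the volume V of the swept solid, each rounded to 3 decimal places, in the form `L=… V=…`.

2πR = 2π·9.5 = 59.690260
per-turn = √(59.690260² + 37²) = √(3562.9272 + 1369) = √4931.9272 = 70.227681
L = 1.25 × 70.227681 = 87.784601
V = π·3.5² × L = 38.484510 × 87.784601 = 3378.347369

L=87.785 V=3378.347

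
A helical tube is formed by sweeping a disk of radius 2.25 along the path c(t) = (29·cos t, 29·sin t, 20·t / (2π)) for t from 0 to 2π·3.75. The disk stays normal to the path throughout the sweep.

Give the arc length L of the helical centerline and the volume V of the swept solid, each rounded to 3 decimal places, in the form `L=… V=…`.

L=687.400 V=10932.627

2πR = 2π·29 = 182.212374
per-turn = √(182.212374² + 20²) = √(33201.3492 + 400) = √33601.3492 = 183.306708
L = 3.75 × 183.306708 = 687.400155
V = π·2.25² × L = 15.904313 × 687.400155 = 10932.627091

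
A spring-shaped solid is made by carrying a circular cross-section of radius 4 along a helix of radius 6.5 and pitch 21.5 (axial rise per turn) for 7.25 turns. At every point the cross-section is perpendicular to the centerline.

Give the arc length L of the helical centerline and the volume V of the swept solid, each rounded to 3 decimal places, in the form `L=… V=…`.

2πR = 2π·6.5 = 40.840704
per-turn = √(40.840704² + 21.5²) = √(1667.9631 + 462.25) = √2130.2131 = 46.154232
L = 7.25 × 46.154232 = 334.618183
V = π·4² × L = 50.265482 × 334.618183 = 16819.744406

L=334.618 V=16819.744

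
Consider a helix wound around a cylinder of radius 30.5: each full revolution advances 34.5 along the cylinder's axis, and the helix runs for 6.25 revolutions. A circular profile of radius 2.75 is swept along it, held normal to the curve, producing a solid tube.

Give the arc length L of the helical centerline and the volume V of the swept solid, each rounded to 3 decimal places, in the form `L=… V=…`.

2πR = 2π·30.5 = 191.637152
per-turn = √(191.637152² + 34.5²) = √(36724.7980 + 1190.25) = √37915.0480 = 194.717868
L = 6.25 × 194.717868 = 1216.986673
V = π·2.75² × L = 23.758294 × 1216.986673 = 28913.527703

L=1216.987 V=28913.528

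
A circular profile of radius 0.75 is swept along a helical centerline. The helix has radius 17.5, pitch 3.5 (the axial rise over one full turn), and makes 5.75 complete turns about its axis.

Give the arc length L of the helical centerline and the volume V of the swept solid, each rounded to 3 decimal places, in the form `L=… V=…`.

2πR = 2π·17.5 = 109.955743
per-turn = √(109.955743² + 3.5²) = √(12090.2654 + 12.25) = √12102.5154 = 110.011433
L = 5.75 × 110.011433 = 632.565740
V = π·0.75² × L = 1.767146 × 632.565740 = 1117.835933

L=632.566 V=1117.836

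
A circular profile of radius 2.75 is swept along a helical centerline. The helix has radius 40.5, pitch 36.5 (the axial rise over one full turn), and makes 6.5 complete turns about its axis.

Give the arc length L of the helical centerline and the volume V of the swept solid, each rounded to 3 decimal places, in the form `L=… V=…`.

2πR = 2π·40.5 = 254.469005
per-turn = √(254.469005² + 36.5²) = √(64754.4745 + 1332.25) = √66086.7245 = 257.073383
L = 6.5 × 257.073383 = 1670.976992
V = π·2.75² × L = 23.758294 × 1670.976992 = 39699.563392

L=1670.977 V=39699.563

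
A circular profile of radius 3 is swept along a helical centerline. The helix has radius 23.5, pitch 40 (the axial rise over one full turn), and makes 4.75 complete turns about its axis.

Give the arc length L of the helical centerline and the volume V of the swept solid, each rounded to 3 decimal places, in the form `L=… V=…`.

L=726.641 V=20545.280

2πR = 2π·23.5 = 147.654855
per-turn = √(147.654855² + 40²) = √(21801.9561 + 1600) = √23401.9561 = 152.976979
L = 4.75 × 152.976979 = 726.640651
V = π·3² × L = 28.274334 × 726.640651 = 20545.280366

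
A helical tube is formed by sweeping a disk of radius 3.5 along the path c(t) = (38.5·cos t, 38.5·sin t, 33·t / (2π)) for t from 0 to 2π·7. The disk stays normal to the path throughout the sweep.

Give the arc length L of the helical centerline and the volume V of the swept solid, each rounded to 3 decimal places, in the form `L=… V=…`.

L=1709.002 V=65770.110

2πR = 2π·38.5 = 241.902634
per-turn = √(241.902634² + 33²) = √(58516.8845 + 1089) = √59605.8845 = 244.143164
L = 7 × 244.143164 = 1709.002148
V = π·3.5² × L = 38.484510 × 1709.002148 = 65770.110247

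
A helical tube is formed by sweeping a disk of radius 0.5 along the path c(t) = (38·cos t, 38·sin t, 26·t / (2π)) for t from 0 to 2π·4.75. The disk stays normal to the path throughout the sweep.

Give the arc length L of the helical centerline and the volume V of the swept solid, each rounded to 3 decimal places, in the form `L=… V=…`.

2πR = 2π·38 = 238.761042
per-turn = √(238.761042² + 26²) = √(57006.8350 + 676) = √57682.8350 = 240.172511
L = 4.75 × 240.172511 = 1140.819427
V = π·0.5² × L = 0.785398 × 1140.819427 = 895.997483

L=1140.819 V=895.997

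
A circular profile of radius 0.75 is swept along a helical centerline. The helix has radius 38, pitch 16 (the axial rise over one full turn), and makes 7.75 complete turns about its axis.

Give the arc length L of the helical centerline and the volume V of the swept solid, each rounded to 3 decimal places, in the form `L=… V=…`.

L=1854.548 V=3277.257

2πR = 2π·38 = 238.761042
per-turn = √(238.761042² + 16²) = √(57006.8350 + 256) = √57262.8350 = 239.296542
L = 7.75 × 239.296542 = 1854.548201
V = π·0.75² × L = 1.767146 × 1854.548201 = 3277.257189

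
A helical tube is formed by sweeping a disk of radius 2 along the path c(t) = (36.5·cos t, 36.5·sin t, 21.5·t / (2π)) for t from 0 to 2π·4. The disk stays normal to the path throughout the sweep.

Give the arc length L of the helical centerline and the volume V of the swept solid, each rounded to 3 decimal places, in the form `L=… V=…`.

L=921.367 V=11578.245

2πR = 2π·36.5 = 229.336264
per-turn = √(229.336264² + 21.5²) = √(52595.1219 + 462.25) = √53057.3719 = 230.341859
L = 4 × 230.341859 = 921.367435
V = π·2² × L = 12.566371 × 921.367435 = 11578.244656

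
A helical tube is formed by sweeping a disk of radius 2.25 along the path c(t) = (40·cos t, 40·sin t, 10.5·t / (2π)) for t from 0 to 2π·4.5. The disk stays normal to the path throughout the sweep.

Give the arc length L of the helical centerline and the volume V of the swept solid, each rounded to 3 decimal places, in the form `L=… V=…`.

2πR = 2π·40 = 251.327412
per-turn = √(251.327412² + 10.5²) = √(63165.4682 + 110.25) = √63275.7182 = 251.546652
L = 4.5 × 251.546652 = 1131.959934
V = π·2.25² × L = 15.904313 × 1131.959934 = 18003.044882

L=1131.960 V=18003.045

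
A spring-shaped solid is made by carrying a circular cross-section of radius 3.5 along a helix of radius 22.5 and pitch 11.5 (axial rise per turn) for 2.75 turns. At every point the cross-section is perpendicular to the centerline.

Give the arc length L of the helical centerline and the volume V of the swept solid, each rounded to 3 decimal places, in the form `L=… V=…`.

L=390.056 V=15011.124

2πR = 2π·22.5 = 141.371669
per-turn = √(141.371669² + 11.5²) = √(19985.9489 + 132.25) = √20118.1989 = 141.838637
L = 2.75 × 141.838637 = 390.056251
V = π·3.5² × L = 38.484510 × 390.056251 = 15011.123711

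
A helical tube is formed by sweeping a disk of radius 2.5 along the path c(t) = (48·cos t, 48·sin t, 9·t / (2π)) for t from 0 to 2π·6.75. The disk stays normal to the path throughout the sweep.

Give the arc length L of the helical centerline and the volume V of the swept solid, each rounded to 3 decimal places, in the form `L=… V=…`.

2πR = 2π·48 = 301.592895
per-turn = √(301.592895² + 9²) = √(90958.2742 + 81) = √91039.2742 = 301.727152
L = 6.75 × 301.727152 = 2036.658275
V = π·2.5² × L = 19.634954 × 2036.658275 = 39989.691715

L=2036.658 V=39989.692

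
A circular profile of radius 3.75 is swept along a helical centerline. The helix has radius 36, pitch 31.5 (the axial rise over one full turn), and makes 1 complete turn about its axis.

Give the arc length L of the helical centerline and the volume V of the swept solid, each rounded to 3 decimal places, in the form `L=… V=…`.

2πR = 2π·36 = 226.194671
per-turn = √(226.194671² + 31.5²) = √(51164.0292 + 992.25) = √52156.2792 = 228.377493
L = 1 × 228.377493 = 228.377493
V = π·3.75² × L = 44.178647 × 228.377493 = 10089.408566

L=228.377 V=10089.409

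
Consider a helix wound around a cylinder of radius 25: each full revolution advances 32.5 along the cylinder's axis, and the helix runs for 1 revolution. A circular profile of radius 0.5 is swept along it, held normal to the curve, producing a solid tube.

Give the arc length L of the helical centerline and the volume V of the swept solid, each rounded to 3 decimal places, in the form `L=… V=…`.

2πR = 2π·25 = 157.079633
per-turn = √(157.079633² + 32.5²) = √(24674.0110 + 1056.25) = √25730.2610 = 160.406549
L = 1 × 160.406549 = 160.406549
V = π·0.5² × L = 0.785398 × 160.406549 = 125.983009

L=160.407 V=125.983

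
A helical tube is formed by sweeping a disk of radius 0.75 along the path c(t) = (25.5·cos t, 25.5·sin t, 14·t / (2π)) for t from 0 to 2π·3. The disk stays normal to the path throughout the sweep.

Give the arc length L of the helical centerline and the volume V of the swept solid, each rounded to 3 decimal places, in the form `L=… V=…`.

2πR = 2π·25.5 = 160.221225
per-turn = √(160.221225² + 14²) = √(25670.8410 + 196) = √25866.8410 = 160.831717
L = 3 × 160.831717 = 482.495150
V = π·0.75² × L = 1.767146 × 482.495150 = 852.639310

L=482.495 V=852.639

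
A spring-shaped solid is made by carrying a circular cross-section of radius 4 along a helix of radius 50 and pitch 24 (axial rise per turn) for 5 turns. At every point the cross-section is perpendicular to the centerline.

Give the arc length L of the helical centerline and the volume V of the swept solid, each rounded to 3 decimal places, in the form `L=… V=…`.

2πR = 2π·50 = 314.159265
per-turn = √(314.159265² + 24²) = √(98696.0440 + 576) = √99272.0440 = 315.074664
L = 5 × 315.074664 = 1575.373321
V = π·4² × L = 50.265482 × 1575.373321 = 79186.900027

L=1575.373 V=79186.900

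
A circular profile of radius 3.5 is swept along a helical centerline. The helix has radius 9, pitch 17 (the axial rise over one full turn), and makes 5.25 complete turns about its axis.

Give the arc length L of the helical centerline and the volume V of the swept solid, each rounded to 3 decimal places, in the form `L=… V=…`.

L=310.006 V=11930.421

2πR = 2π·9 = 56.548668
per-turn = √(56.548668² + 17²) = √(3197.7518 + 289) = √3486.7518 = 59.048724
L = 5.25 × 59.048724 = 310.005802
V = π·3.5² × L = 38.484510 × 310.005802 = 11930.421385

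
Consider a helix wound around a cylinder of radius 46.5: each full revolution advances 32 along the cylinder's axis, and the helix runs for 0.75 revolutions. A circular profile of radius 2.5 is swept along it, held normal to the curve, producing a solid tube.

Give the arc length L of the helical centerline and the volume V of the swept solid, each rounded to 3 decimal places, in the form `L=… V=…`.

2πR = 2π·46.5 = 292.168117
per-turn = √(292.168117² + 32²) = √(85362.2085 + 1024) = √86386.2085 = 293.915308
L = 0.75 × 293.915308 = 220.436481
V = π·2.5² × L = 19.634954 × 220.436481 = 4328.260188

L=220.436 V=4328.260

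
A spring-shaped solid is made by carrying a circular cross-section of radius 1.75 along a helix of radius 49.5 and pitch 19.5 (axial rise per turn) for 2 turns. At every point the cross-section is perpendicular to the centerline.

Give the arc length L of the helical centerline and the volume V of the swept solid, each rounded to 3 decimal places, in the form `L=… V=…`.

2πR = 2π·49.5 = 311.017673
per-turn = √(311.017673² + 19.5²) = √(96731.9927 + 380.25) = √97112.2427 = 311.628373
L = 2 × 311.628373 = 623.256746
V = π·1.75² × L = 9.621128 × 623.256746 = 5996.432616

L=623.257 V=5996.433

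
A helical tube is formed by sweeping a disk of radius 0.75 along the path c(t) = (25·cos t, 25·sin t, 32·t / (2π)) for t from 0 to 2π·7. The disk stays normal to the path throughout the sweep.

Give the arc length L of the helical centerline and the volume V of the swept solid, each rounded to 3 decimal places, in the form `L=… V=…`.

2πR = 2π·25 = 157.079633
per-turn = √(157.079633² + 32²) = √(24674.0110 + 1024) = √25698.0110 = 160.305992
L = 7 × 160.305992 = 1122.141943
V = π·0.75² × L = 1.767146 × 1122.141943 = 1982.988497

L=1122.142 V=1982.988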